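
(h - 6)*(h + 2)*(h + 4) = h^3 - 28*h - 48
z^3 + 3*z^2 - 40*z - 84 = (z - 6)*(z + 2)*(z + 7)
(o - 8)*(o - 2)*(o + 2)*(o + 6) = o^4 - 2*o^3 - 52*o^2 + 8*o + 192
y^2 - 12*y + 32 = (y - 8)*(y - 4)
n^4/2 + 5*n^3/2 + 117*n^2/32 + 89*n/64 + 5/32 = (n/2 + 1)*(n + 1/4)^2*(n + 5/2)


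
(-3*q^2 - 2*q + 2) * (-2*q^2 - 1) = 6*q^4 + 4*q^3 - q^2 + 2*q - 2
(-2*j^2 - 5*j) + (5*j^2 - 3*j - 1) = 3*j^2 - 8*j - 1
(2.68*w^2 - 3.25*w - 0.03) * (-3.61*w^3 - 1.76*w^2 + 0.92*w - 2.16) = -9.6748*w^5 + 7.0157*w^4 + 8.2939*w^3 - 8.726*w^2 + 6.9924*w + 0.0648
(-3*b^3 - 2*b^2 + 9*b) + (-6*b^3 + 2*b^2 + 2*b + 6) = -9*b^3 + 11*b + 6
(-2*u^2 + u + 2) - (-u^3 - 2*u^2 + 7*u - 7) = u^3 - 6*u + 9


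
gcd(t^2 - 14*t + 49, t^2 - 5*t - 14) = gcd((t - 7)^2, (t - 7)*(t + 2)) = t - 7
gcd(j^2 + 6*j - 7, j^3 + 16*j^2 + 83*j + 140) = j + 7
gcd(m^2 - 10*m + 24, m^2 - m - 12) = m - 4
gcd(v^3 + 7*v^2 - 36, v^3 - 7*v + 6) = v^2 + v - 6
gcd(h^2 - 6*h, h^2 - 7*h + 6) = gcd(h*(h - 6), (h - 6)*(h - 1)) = h - 6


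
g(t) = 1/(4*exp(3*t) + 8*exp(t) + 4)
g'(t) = (-12*exp(3*t) - 8*exp(t))/(4*exp(3*t) + 8*exp(t) + 4)^2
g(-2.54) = 0.22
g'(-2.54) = -0.03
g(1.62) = 0.00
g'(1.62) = -0.01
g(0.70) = 0.02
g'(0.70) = -0.04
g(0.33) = 0.04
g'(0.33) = -0.06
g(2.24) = 0.00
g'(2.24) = -0.00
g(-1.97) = 0.20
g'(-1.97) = -0.04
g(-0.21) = 0.08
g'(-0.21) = -0.08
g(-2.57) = 0.22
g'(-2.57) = -0.03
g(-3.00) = 0.23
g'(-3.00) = -0.02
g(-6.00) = 0.25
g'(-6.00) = 0.00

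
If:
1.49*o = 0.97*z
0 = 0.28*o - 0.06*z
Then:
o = 0.00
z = 0.00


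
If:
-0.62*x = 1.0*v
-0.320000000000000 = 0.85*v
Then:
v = -0.38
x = 0.61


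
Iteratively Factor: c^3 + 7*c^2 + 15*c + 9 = (c + 1)*(c^2 + 6*c + 9) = (c + 1)*(c + 3)*(c + 3)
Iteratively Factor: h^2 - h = (h - 1)*(h)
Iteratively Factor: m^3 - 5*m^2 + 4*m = (m - 4)*(m^2 - m) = m*(m - 4)*(m - 1)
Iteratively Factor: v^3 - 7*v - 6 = (v - 3)*(v^2 + 3*v + 2) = (v - 3)*(v + 1)*(v + 2)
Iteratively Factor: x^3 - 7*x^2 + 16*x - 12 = (x - 2)*(x^2 - 5*x + 6) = (x - 3)*(x - 2)*(x - 2)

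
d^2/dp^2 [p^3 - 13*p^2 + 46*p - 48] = 6*p - 26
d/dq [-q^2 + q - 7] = 1 - 2*q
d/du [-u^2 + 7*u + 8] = 7 - 2*u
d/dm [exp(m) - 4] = exp(m)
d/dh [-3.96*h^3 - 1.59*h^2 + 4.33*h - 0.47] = -11.88*h^2 - 3.18*h + 4.33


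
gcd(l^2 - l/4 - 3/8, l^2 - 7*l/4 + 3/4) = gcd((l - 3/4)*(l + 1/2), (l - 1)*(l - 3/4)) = l - 3/4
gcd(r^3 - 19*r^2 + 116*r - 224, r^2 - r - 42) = r - 7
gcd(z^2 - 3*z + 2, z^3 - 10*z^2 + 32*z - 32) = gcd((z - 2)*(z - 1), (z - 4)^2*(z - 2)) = z - 2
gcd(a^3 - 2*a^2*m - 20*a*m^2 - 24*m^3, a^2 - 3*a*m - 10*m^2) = a + 2*m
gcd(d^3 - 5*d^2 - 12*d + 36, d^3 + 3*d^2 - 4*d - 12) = d^2 + d - 6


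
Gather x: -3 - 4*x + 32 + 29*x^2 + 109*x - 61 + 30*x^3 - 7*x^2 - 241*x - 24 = 30*x^3 + 22*x^2 - 136*x - 56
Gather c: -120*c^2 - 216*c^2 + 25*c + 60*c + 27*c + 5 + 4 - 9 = -336*c^2 + 112*c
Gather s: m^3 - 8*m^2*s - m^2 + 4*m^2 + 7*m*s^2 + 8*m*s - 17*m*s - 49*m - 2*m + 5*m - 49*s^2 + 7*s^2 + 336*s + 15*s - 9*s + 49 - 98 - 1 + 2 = m^3 + 3*m^2 - 46*m + s^2*(7*m - 42) + s*(-8*m^2 - 9*m + 342) - 48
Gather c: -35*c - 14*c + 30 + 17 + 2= 49 - 49*c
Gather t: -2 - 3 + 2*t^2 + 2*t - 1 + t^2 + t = 3*t^2 + 3*t - 6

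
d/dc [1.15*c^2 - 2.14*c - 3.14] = 2.3*c - 2.14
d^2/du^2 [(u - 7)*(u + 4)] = 2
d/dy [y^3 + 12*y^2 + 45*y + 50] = 3*y^2 + 24*y + 45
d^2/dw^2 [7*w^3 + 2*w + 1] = 42*w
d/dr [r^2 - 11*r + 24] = 2*r - 11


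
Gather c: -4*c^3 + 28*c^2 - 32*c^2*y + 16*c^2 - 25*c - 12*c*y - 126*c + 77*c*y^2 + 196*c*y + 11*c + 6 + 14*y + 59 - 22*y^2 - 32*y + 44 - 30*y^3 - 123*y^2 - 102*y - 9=-4*c^3 + c^2*(44 - 32*y) + c*(77*y^2 + 184*y - 140) - 30*y^3 - 145*y^2 - 120*y + 100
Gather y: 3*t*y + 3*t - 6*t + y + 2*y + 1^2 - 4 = -3*t + y*(3*t + 3) - 3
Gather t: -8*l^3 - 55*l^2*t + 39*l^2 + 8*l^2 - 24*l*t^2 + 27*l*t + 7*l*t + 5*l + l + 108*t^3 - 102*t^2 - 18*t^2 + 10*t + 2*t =-8*l^3 + 47*l^2 + 6*l + 108*t^3 + t^2*(-24*l - 120) + t*(-55*l^2 + 34*l + 12)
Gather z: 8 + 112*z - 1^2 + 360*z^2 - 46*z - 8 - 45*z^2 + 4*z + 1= 315*z^2 + 70*z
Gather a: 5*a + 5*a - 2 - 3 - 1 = 10*a - 6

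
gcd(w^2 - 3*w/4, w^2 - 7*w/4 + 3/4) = w - 3/4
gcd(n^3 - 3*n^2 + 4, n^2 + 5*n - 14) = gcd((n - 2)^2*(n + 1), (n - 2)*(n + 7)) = n - 2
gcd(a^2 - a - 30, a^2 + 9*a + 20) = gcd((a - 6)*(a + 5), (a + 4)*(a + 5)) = a + 5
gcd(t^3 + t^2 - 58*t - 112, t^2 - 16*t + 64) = t - 8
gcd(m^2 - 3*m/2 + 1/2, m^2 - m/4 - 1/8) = m - 1/2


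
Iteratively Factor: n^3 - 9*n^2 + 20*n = (n)*(n^2 - 9*n + 20) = n*(n - 4)*(n - 5)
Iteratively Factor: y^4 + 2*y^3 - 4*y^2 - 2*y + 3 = (y + 1)*(y^3 + y^2 - 5*y + 3) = (y - 1)*(y + 1)*(y^2 + 2*y - 3) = (y - 1)^2*(y + 1)*(y + 3)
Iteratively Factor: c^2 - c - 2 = (c - 2)*(c + 1)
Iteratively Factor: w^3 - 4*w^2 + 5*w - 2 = (w - 1)*(w^2 - 3*w + 2) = (w - 2)*(w - 1)*(w - 1)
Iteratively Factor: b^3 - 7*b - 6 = (b - 3)*(b^2 + 3*b + 2) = (b - 3)*(b + 1)*(b + 2)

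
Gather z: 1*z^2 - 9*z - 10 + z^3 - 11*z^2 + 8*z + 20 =z^3 - 10*z^2 - z + 10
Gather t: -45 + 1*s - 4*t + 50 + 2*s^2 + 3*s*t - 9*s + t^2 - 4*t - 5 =2*s^2 - 8*s + t^2 + t*(3*s - 8)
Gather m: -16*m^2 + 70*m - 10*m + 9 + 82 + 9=-16*m^2 + 60*m + 100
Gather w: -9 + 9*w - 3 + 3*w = 12*w - 12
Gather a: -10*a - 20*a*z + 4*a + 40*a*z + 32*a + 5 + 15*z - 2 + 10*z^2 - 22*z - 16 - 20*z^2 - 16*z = a*(20*z + 26) - 10*z^2 - 23*z - 13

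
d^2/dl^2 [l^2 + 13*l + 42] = 2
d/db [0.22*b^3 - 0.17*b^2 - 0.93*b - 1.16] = 0.66*b^2 - 0.34*b - 0.93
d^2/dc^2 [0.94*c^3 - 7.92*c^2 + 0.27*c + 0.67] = 5.64*c - 15.84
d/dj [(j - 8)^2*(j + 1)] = 3*(j - 8)*(j - 2)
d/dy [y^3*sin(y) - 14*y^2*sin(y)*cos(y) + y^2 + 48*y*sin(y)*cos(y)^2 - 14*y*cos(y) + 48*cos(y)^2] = y^3*cos(y) + 3*y^2*sin(y) - 14*y^2*cos(2*y) + 14*y*sin(y) - 14*y*sin(2*y) + 12*y*cos(y) + 36*y*cos(3*y) + 2*y + 12*sin(y) - 48*sin(2*y) + 12*sin(3*y) - 14*cos(y)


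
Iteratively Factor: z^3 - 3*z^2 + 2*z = (z)*(z^2 - 3*z + 2) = z*(z - 2)*(z - 1)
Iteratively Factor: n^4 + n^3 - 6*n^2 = (n - 2)*(n^3 + 3*n^2) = n*(n - 2)*(n^2 + 3*n) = n*(n - 2)*(n + 3)*(n)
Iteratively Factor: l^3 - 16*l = (l - 4)*(l^2 + 4*l) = (l - 4)*(l + 4)*(l)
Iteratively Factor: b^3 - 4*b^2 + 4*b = (b)*(b^2 - 4*b + 4) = b*(b - 2)*(b - 2)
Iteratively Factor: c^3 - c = (c)*(c^2 - 1) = c*(c + 1)*(c - 1)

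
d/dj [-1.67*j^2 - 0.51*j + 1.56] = -3.34*j - 0.51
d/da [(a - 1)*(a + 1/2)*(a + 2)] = 3*a^2 + 3*a - 3/2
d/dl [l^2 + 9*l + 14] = 2*l + 9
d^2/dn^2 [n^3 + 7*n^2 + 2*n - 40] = 6*n + 14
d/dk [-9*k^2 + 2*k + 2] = 2 - 18*k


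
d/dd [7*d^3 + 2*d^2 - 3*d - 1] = 21*d^2 + 4*d - 3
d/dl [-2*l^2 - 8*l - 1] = -4*l - 8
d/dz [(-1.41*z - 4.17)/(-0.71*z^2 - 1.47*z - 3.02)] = (1.0011*z^2 + 2.0727*z - (1.41*z + 4.17)*(1.42*z + 1.47) + 4.2582)/(0.71*z^2 + 1.47*z + 3.02)^2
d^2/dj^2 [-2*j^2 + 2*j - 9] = -4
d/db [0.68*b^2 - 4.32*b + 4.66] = 1.36*b - 4.32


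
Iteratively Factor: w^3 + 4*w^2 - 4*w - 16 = (w + 4)*(w^2 - 4) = (w + 2)*(w + 4)*(w - 2)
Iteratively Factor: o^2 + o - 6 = (o - 2)*(o + 3)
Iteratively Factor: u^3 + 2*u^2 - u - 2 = (u - 1)*(u^2 + 3*u + 2) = (u - 1)*(u + 2)*(u + 1)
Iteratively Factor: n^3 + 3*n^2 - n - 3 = (n + 1)*(n^2 + 2*n - 3) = (n - 1)*(n + 1)*(n + 3)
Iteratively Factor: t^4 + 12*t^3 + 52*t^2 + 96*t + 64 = (t + 4)*(t^3 + 8*t^2 + 20*t + 16) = (t + 2)*(t + 4)*(t^2 + 6*t + 8) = (t + 2)^2*(t + 4)*(t + 4)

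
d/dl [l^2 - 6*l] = 2*l - 6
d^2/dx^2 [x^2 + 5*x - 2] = 2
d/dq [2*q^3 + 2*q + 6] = 6*q^2 + 2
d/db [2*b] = 2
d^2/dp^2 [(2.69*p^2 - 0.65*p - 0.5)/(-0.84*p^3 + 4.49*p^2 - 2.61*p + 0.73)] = (-3.79612800000001*p^6 + 2.75184000000002*p^5 + 24.9096960000001*p^4 - 92.9555839999999*p^3 + 124.742538*p^2 - 46.10013*p + 3.144288)/(0.592704*p^9 - 9.504432*p^8 + 56.3283*p^7 - 151.127369*p^6 + 191.539683*p^5 - 145.512318*p^4 + 70.451271*p^3 - 22.096662*p^2 + 4.172607*p - 0.389017)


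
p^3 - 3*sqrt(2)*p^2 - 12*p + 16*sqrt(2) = (p - 4*sqrt(2))*(p - sqrt(2))*(p + 2*sqrt(2))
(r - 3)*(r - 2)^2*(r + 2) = r^4 - 5*r^3 + 2*r^2 + 20*r - 24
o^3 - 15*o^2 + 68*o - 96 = (o - 8)*(o - 4)*(o - 3)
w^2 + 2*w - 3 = (w - 1)*(w + 3)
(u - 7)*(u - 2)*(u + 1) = u^3 - 8*u^2 + 5*u + 14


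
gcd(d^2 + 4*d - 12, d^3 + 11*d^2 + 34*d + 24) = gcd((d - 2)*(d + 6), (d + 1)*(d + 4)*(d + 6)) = d + 6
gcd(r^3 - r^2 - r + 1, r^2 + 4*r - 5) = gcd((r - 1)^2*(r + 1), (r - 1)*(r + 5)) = r - 1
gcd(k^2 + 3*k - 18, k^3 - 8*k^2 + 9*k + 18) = k - 3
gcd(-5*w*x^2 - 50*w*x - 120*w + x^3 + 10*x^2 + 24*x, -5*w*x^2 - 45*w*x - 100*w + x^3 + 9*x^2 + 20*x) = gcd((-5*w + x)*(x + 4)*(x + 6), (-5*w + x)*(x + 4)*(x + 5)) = -5*w*x - 20*w + x^2 + 4*x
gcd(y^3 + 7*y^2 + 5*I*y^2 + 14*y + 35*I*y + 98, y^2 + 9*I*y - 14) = y + 7*I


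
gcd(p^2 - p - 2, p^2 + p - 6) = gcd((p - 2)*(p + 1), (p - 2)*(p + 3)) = p - 2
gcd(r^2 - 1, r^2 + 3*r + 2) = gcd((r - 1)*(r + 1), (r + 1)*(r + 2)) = r + 1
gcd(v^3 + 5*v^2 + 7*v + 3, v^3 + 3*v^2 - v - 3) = v^2 + 4*v + 3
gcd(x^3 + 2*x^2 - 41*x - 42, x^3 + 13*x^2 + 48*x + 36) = x + 1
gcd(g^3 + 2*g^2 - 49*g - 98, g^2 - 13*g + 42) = g - 7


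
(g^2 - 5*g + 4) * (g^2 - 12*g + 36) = g^4 - 17*g^3 + 100*g^2 - 228*g + 144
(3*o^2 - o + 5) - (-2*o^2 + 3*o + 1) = 5*o^2 - 4*o + 4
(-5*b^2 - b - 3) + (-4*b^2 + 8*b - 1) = -9*b^2 + 7*b - 4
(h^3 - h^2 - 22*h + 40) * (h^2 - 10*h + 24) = h^5 - 11*h^4 + 12*h^3 + 236*h^2 - 928*h + 960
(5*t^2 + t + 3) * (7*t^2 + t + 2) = 35*t^4 + 12*t^3 + 32*t^2 + 5*t + 6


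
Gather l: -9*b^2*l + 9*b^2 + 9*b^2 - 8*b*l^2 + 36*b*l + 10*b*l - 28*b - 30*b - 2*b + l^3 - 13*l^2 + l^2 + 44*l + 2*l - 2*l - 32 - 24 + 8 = 18*b^2 - 60*b + l^3 + l^2*(-8*b - 12) + l*(-9*b^2 + 46*b + 44) - 48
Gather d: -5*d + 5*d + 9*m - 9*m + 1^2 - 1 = 0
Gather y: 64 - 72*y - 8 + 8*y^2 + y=8*y^2 - 71*y + 56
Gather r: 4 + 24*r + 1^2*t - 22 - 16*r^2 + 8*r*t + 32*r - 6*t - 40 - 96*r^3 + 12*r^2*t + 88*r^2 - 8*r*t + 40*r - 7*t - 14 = -96*r^3 + r^2*(12*t + 72) + 96*r - 12*t - 72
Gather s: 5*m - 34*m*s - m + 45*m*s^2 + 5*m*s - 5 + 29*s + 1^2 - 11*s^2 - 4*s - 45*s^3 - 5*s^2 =4*m - 45*s^3 + s^2*(45*m - 16) + s*(25 - 29*m) - 4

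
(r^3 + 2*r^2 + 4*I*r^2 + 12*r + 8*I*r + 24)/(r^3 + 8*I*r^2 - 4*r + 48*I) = (r + 2)/(r + 4*I)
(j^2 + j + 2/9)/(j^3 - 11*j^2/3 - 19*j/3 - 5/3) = (j + 2/3)/(j^2 - 4*j - 5)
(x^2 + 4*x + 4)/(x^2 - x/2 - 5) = 2*(x + 2)/(2*x - 5)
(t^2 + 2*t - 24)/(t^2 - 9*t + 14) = (t^2 + 2*t - 24)/(t^2 - 9*t + 14)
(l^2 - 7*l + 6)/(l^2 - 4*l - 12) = (l - 1)/(l + 2)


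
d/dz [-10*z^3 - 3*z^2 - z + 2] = -30*z^2 - 6*z - 1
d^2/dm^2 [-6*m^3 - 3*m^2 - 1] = -36*m - 6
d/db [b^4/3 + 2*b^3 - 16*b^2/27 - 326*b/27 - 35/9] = 4*b^3/3 + 6*b^2 - 32*b/27 - 326/27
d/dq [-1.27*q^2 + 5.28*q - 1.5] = 5.28 - 2.54*q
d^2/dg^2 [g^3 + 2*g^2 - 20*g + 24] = 6*g + 4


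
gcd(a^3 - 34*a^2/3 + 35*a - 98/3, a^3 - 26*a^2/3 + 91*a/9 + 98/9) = a^2 - 28*a/3 + 49/3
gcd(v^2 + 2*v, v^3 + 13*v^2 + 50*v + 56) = v + 2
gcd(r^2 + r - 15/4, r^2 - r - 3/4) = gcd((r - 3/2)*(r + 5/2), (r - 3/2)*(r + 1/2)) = r - 3/2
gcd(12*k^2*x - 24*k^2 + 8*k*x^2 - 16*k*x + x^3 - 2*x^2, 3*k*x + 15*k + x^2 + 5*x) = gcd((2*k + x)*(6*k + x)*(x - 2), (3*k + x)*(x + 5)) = 1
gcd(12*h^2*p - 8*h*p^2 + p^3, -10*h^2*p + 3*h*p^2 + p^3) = -2*h*p + p^2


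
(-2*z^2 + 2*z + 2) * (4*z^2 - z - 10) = -8*z^4 + 10*z^3 + 26*z^2 - 22*z - 20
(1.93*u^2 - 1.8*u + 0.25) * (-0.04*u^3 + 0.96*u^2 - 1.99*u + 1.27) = -0.0772*u^5 + 1.9248*u^4 - 5.5787*u^3 + 6.2731*u^2 - 2.7835*u + 0.3175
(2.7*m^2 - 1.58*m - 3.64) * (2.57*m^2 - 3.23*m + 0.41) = 6.939*m^4 - 12.7816*m^3 - 3.1444*m^2 + 11.1094*m - 1.4924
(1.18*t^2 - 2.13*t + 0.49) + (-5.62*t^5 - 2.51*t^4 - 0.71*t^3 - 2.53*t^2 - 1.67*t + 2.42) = -5.62*t^5 - 2.51*t^4 - 0.71*t^3 - 1.35*t^2 - 3.8*t + 2.91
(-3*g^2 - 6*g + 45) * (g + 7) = -3*g^3 - 27*g^2 + 3*g + 315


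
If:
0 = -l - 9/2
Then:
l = -9/2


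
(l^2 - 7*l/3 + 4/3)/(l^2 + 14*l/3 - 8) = (l - 1)/(l + 6)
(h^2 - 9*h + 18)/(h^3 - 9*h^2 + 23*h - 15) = (h - 6)/(h^2 - 6*h + 5)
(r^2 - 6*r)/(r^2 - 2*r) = (r - 6)/(r - 2)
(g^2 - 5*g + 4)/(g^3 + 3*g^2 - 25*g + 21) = (g - 4)/(g^2 + 4*g - 21)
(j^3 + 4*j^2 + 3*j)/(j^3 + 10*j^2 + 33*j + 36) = j*(j + 1)/(j^2 + 7*j + 12)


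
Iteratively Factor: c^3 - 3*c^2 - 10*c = (c + 2)*(c^2 - 5*c) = (c - 5)*(c + 2)*(c)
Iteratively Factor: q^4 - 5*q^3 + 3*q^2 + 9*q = (q - 3)*(q^3 - 2*q^2 - 3*q) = q*(q - 3)*(q^2 - 2*q - 3) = q*(q - 3)^2*(q + 1)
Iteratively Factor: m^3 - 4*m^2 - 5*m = (m - 5)*(m^2 + m) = (m - 5)*(m + 1)*(m)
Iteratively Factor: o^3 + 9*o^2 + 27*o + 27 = (o + 3)*(o^2 + 6*o + 9) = (o + 3)^2*(o + 3)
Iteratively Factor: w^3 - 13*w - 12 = (w + 3)*(w^2 - 3*w - 4) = (w - 4)*(w + 3)*(w + 1)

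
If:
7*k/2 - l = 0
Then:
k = 2*l/7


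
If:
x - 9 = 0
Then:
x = 9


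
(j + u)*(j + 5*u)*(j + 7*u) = j^3 + 13*j^2*u + 47*j*u^2 + 35*u^3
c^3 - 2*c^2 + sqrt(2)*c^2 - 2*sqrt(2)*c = c*(c - 2)*(c + sqrt(2))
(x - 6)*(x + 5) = x^2 - x - 30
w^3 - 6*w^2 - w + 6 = (w - 6)*(w - 1)*(w + 1)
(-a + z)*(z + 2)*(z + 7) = -a*z^2 - 9*a*z - 14*a + z^3 + 9*z^2 + 14*z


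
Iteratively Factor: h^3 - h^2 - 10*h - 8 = (h + 2)*(h^2 - 3*h - 4) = (h - 4)*(h + 2)*(h + 1)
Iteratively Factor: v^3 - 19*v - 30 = (v + 2)*(v^2 - 2*v - 15) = (v + 2)*(v + 3)*(v - 5)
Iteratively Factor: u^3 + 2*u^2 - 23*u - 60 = (u + 4)*(u^2 - 2*u - 15) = (u + 3)*(u + 4)*(u - 5)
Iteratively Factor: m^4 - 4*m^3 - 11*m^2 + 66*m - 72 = (m - 3)*(m^3 - m^2 - 14*m + 24) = (m - 3)*(m - 2)*(m^2 + m - 12) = (m - 3)^2*(m - 2)*(m + 4)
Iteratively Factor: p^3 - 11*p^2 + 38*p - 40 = (p - 2)*(p^2 - 9*p + 20) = (p - 4)*(p - 2)*(p - 5)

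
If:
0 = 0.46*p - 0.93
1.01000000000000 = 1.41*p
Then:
No Solution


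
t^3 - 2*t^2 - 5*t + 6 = (t - 3)*(t - 1)*(t + 2)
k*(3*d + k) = 3*d*k + k^2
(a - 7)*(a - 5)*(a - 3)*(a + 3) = a^4 - 12*a^3 + 26*a^2 + 108*a - 315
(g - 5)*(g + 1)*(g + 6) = g^3 + 2*g^2 - 29*g - 30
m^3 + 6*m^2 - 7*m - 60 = (m - 3)*(m + 4)*(m + 5)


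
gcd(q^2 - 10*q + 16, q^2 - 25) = 1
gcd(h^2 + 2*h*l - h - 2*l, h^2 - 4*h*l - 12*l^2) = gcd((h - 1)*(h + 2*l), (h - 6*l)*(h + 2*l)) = h + 2*l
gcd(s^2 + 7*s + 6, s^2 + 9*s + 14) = 1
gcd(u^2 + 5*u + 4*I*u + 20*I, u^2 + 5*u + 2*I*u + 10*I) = u + 5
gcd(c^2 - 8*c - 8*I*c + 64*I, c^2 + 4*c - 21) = 1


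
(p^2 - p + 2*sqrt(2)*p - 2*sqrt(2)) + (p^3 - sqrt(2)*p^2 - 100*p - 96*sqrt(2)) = p^3 - sqrt(2)*p^2 + p^2 - 101*p + 2*sqrt(2)*p - 98*sqrt(2)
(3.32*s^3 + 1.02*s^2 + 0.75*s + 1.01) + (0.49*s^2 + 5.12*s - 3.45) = 3.32*s^3 + 1.51*s^2 + 5.87*s - 2.44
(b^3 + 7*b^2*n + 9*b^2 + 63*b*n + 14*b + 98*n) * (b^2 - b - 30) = b^5 + 7*b^4*n + 8*b^4 + 56*b^3*n - 25*b^3 - 175*b^2*n - 284*b^2 - 1988*b*n - 420*b - 2940*n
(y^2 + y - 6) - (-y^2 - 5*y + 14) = 2*y^2 + 6*y - 20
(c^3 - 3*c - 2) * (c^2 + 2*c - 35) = c^5 + 2*c^4 - 38*c^3 - 8*c^2 + 101*c + 70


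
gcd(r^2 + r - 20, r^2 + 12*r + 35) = r + 5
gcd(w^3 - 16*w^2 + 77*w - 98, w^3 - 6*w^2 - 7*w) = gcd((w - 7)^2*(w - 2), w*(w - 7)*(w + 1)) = w - 7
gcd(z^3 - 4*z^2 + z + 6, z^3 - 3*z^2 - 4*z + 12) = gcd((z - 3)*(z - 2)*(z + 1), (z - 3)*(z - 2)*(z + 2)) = z^2 - 5*z + 6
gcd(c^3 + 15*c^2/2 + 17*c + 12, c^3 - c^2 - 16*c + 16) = c + 4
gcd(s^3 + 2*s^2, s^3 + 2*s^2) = s^3 + 2*s^2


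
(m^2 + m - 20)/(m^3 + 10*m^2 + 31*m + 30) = (m - 4)/(m^2 + 5*m + 6)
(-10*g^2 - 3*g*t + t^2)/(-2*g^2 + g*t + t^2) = (-5*g + t)/(-g + t)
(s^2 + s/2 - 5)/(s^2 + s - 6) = (s + 5/2)/(s + 3)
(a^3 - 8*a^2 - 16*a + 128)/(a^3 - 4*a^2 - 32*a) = (a - 4)/a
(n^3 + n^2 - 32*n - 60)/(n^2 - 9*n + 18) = (n^2 + 7*n + 10)/(n - 3)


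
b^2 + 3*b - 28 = (b - 4)*(b + 7)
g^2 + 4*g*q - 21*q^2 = (g - 3*q)*(g + 7*q)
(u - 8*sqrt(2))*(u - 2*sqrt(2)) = u^2 - 10*sqrt(2)*u + 32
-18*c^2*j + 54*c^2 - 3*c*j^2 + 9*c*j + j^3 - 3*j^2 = (-6*c + j)*(3*c + j)*(j - 3)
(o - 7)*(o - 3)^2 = o^3 - 13*o^2 + 51*o - 63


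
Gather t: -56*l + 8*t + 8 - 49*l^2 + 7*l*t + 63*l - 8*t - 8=-49*l^2 + 7*l*t + 7*l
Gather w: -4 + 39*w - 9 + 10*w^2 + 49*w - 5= 10*w^2 + 88*w - 18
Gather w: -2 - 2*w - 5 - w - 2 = -3*w - 9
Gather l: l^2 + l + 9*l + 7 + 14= l^2 + 10*l + 21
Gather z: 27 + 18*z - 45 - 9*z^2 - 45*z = -9*z^2 - 27*z - 18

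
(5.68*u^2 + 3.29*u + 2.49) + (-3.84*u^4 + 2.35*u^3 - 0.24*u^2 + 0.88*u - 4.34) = -3.84*u^4 + 2.35*u^3 + 5.44*u^2 + 4.17*u - 1.85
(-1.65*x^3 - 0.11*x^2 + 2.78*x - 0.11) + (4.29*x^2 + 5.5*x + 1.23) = -1.65*x^3 + 4.18*x^2 + 8.28*x + 1.12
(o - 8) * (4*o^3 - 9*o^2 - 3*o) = 4*o^4 - 41*o^3 + 69*o^2 + 24*o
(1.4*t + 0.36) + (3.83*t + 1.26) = 5.23*t + 1.62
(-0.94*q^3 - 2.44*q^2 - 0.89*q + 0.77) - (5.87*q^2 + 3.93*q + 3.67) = -0.94*q^3 - 8.31*q^2 - 4.82*q - 2.9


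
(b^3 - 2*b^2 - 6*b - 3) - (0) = b^3 - 2*b^2 - 6*b - 3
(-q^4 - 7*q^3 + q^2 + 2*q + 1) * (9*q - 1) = -9*q^5 - 62*q^4 + 16*q^3 + 17*q^2 + 7*q - 1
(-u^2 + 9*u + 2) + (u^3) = u^3 - u^2 + 9*u + 2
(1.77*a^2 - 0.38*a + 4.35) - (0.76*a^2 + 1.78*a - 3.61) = 1.01*a^2 - 2.16*a + 7.96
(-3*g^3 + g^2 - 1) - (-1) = -3*g^3 + g^2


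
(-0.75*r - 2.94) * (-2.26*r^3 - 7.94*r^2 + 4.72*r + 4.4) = 1.695*r^4 + 12.5994*r^3 + 19.8036*r^2 - 17.1768*r - 12.936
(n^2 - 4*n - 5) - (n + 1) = n^2 - 5*n - 6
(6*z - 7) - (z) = 5*z - 7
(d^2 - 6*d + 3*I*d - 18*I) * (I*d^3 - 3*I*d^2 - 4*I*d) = I*d^5 - 3*d^4 - 9*I*d^4 + 27*d^3 + 14*I*d^3 - 42*d^2 + 24*I*d^2 - 72*d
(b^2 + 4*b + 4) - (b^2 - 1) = 4*b + 5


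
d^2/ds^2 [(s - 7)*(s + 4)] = 2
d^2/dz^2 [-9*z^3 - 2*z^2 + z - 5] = -54*z - 4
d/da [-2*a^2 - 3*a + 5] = -4*a - 3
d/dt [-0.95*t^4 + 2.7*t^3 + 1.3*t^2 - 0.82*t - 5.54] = -3.8*t^3 + 8.1*t^2 + 2.6*t - 0.82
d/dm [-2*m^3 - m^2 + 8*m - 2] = -6*m^2 - 2*m + 8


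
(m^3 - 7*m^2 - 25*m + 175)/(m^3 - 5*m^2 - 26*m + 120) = (m^2 - 12*m + 35)/(m^2 - 10*m + 24)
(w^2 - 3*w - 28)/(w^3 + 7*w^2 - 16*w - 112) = (w - 7)/(w^2 + 3*w - 28)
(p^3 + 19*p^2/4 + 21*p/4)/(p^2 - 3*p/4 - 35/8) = 2*p*(p + 3)/(2*p - 5)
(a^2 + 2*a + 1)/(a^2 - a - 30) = (a^2 + 2*a + 1)/(a^2 - a - 30)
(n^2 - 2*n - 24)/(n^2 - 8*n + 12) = (n + 4)/(n - 2)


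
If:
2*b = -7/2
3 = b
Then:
No Solution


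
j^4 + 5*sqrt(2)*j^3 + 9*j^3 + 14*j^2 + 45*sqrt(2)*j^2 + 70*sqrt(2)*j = j*(j + 2)*(j + 7)*(j + 5*sqrt(2))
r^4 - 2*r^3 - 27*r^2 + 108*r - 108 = (r - 3)^2*(r - 2)*(r + 6)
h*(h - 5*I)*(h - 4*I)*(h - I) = h^4 - 10*I*h^3 - 29*h^2 + 20*I*h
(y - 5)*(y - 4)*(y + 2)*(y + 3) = y^4 - 4*y^3 - 19*y^2 + 46*y + 120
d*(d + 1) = d^2 + d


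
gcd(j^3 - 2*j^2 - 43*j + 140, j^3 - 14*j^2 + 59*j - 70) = j - 5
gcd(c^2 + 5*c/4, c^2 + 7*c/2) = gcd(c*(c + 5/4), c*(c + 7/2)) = c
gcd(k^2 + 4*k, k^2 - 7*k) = k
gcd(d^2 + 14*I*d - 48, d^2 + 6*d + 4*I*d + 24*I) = 1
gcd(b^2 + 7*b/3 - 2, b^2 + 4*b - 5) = 1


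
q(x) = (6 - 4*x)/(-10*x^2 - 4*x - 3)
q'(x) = (6 - 4*x)*(20*x + 4)/(-10*x^2 - 4*x - 3)^2 - 4/(-10*x^2 - 4*x - 3)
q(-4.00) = -0.15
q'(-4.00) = -0.05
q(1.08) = -0.09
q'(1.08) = 0.33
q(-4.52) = -0.13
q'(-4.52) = -0.04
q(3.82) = 0.06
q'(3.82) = -0.00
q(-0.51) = -2.26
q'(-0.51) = -2.81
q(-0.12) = -2.43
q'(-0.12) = 2.96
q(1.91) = 0.03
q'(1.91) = 0.05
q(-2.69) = -0.26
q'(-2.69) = -0.14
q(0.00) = -2.00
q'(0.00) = 4.00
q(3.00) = 0.06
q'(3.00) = 0.00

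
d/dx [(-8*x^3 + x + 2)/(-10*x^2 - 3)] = (80*x^4 + 82*x^2 + 40*x - 3)/(100*x^4 + 60*x^2 + 9)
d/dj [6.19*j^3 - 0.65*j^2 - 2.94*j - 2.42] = 18.57*j^2 - 1.3*j - 2.94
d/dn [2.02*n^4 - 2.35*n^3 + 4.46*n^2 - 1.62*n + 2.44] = 8.08*n^3 - 7.05*n^2 + 8.92*n - 1.62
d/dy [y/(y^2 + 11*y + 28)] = (28 - y^2)/(y^4 + 22*y^3 + 177*y^2 + 616*y + 784)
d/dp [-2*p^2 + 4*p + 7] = 4 - 4*p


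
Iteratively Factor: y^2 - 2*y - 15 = (y - 5)*(y + 3)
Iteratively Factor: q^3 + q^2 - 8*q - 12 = (q - 3)*(q^2 + 4*q + 4) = (q - 3)*(q + 2)*(q + 2)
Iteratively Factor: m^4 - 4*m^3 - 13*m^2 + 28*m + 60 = (m - 3)*(m^3 - m^2 - 16*m - 20) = (m - 3)*(m + 2)*(m^2 - 3*m - 10) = (m - 3)*(m + 2)^2*(m - 5)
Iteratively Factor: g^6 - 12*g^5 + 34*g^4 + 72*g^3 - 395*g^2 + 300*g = (g - 5)*(g^5 - 7*g^4 - g^3 + 67*g^2 - 60*g) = (g - 5)*(g + 3)*(g^4 - 10*g^3 + 29*g^2 - 20*g) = g*(g - 5)*(g + 3)*(g^3 - 10*g^2 + 29*g - 20) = g*(g - 5)^2*(g + 3)*(g^2 - 5*g + 4) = g*(g - 5)^2*(g - 1)*(g + 3)*(g - 4)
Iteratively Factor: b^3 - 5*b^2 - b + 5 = (b - 5)*(b^2 - 1) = (b - 5)*(b + 1)*(b - 1)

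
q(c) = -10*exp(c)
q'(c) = -10*exp(c)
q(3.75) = -425.21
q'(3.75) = -425.21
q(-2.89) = -0.56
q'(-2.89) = -0.56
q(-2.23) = -1.08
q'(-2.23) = -1.08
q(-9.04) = -0.00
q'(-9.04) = -0.00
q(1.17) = -32.22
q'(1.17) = -32.22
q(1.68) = -53.66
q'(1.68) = -53.66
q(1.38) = -39.75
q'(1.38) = -39.75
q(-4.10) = -0.17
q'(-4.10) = -0.17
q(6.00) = -4034.29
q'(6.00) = -4034.29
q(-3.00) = -0.50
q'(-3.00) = -0.50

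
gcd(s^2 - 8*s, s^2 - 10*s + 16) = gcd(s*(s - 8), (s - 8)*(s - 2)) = s - 8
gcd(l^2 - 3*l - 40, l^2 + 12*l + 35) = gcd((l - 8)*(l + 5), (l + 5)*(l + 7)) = l + 5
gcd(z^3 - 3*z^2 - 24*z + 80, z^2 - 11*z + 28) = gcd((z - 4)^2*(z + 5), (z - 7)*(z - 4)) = z - 4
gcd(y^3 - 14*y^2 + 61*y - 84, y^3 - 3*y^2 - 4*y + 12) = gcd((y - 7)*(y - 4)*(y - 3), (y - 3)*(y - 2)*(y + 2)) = y - 3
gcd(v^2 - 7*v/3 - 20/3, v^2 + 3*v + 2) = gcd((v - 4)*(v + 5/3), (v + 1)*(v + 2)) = 1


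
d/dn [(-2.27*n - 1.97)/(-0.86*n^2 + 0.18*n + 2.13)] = (1.9522*n^2 - 0.4086*n - (1.72*n - 0.18)*(2.27*n + 1.97) - 4.8351)/(-0.86*n^2 + 0.18*n + 2.13)^2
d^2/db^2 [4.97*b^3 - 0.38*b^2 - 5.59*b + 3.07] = 29.82*b - 0.76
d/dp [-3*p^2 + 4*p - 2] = 4 - 6*p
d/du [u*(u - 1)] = 2*u - 1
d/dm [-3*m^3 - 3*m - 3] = -9*m^2 - 3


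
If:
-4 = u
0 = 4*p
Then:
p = 0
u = -4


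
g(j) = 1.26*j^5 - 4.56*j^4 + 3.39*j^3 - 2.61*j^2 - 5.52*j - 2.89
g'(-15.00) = 382858.53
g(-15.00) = -1199611.09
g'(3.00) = 88.17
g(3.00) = -14.59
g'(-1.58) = 139.32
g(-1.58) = -54.88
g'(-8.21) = 39439.50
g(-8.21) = -69725.74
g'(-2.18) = 385.45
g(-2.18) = -203.41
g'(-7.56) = 29075.52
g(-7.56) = -47586.18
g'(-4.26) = 3686.20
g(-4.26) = -3558.33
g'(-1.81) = 213.02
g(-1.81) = -94.97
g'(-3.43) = 1740.08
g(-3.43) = -1380.82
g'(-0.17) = -4.24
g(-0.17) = -2.05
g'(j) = 6.3*j^4 - 18.24*j^3 + 10.17*j^2 - 5.22*j - 5.52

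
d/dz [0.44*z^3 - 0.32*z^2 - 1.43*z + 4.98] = 1.32*z^2 - 0.64*z - 1.43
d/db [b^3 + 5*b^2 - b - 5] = 3*b^2 + 10*b - 1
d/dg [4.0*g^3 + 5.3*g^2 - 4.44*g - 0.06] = 12.0*g^2 + 10.6*g - 4.44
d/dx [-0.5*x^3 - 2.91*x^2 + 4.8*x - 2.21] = -1.5*x^2 - 5.82*x + 4.8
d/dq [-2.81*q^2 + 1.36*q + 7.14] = 1.36 - 5.62*q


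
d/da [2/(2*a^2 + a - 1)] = 2*(-4*a - 1)/(2*a^2 + a - 1)^2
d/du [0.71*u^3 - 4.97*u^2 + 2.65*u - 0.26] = 2.13*u^2 - 9.94*u + 2.65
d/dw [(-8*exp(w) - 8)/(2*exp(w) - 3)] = 40*exp(w)/(2*exp(w) - 3)^2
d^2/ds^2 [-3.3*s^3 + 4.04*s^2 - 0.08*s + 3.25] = 8.08 - 19.8*s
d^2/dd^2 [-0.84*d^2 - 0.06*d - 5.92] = -1.68000000000000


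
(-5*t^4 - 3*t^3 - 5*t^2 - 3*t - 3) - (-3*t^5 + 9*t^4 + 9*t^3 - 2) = 3*t^5 - 14*t^4 - 12*t^3 - 5*t^2 - 3*t - 1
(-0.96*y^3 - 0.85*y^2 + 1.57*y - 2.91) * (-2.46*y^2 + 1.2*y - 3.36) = 2.3616*y^5 + 0.939*y^4 - 1.6566*y^3 + 11.8986*y^2 - 8.7672*y + 9.7776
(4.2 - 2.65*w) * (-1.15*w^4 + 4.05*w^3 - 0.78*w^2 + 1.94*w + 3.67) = 3.0475*w^5 - 15.5625*w^4 + 19.077*w^3 - 8.417*w^2 - 1.5775*w + 15.414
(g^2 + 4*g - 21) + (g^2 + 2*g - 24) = 2*g^2 + 6*g - 45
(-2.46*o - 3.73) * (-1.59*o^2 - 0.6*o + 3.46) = 3.9114*o^3 + 7.4067*o^2 - 6.2736*o - 12.9058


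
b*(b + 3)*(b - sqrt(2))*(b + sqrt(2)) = b^4 + 3*b^3 - 2*b^2 - 6*b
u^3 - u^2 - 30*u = u*(u - 6)*(u + 5)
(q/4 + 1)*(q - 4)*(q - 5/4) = q^3/4 - 5*q^2/16 - 4*q + 5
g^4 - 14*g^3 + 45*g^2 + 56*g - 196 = (g - 7)^2*(g - 2)*(g + 2)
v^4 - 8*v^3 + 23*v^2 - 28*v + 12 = (v - 3)*(v - 2)^2*(v - 1)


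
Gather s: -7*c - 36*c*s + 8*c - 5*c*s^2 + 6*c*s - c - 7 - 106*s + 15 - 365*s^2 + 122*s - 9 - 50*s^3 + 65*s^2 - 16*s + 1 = -30*c*s - 50*s^3 + s^2*(-5*c - 300)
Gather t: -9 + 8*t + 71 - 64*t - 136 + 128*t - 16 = 72*t - 90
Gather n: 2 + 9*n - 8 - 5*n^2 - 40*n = -5*n^2 - 31*n - 6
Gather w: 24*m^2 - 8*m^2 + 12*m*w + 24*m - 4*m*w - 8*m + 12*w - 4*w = 16*m^2 + 16*m + w*(8*m + 8)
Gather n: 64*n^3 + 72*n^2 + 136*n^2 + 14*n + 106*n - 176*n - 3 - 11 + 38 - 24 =64*n^3 + 208*n^2 - 56*n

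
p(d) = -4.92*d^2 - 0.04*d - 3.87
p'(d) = -9.84*d - 0.04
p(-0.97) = -8.46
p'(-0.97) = 9.50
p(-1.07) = -9.46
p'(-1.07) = 10.49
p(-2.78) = -41.78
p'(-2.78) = 27.32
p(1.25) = -11.61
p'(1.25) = -12.34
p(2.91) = -45.65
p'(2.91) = -28.67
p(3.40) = -60.88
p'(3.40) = -33.50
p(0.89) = -7.80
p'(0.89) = -8.80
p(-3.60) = -67.49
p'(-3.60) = 35.38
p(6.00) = -181.23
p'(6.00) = -59.08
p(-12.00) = -711.87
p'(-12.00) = 118.04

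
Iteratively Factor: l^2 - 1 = (l + 1)*(l - 1)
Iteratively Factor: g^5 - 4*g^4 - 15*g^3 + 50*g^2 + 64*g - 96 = (g - 4)*(g^4 - 15*g^2 - 10*g + 24) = (g - 4)*(g + 3)*(g^3 - 3*g^2 - 6*g + 8) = (g - 4)^2*(g + 3)*(g^2 + g - 2) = (g - 4)^2*(g + 2)*(g + 3)*(g - 1)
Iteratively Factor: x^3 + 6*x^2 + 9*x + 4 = (x + 1)*(x^2 + 5*x + 4) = (x + 1)^2*(x + 4)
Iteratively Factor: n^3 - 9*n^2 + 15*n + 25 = (n - 5)*(n^2 - 4*n - 5) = (n - 5)^2*(n + 1)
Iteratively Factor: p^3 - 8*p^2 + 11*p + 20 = (p - 4)*(p^2 - 4*p - 5) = (p - 5)*(p - 4)*(p + 1)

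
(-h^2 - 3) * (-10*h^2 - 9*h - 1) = 10*h^4 + 9*h^3 + 31*h^2 + 27*h + 3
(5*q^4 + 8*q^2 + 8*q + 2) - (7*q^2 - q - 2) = 5*q^4 + q^2 + 9*q + 4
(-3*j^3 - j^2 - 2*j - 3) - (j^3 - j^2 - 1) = -4*j^3 - 2*j - 2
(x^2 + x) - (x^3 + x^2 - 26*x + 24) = -x^3 + 27*x - 24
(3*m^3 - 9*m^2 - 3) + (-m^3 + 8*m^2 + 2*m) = 2*m^3 - m^2 + 2*m - 3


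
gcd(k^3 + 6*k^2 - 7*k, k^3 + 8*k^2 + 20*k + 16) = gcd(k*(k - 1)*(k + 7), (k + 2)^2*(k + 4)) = 1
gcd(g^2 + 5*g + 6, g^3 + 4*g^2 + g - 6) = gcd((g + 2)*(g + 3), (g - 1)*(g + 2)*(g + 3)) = g^2 + 5*g + 6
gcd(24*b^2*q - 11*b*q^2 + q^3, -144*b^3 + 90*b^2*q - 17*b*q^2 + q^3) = 24*b^2 - 11*b*q + q^2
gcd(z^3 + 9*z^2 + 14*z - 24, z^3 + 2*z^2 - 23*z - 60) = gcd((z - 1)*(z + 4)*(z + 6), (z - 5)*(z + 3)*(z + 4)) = z + 4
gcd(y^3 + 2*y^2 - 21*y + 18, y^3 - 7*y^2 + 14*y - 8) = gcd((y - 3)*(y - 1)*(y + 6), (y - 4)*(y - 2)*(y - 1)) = y - 1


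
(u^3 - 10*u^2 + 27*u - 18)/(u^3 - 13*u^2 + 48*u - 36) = (u - 3)/(u - 6)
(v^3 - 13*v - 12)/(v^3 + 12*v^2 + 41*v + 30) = (v^2 - v - 12)/(v^2 + 11*v + 30)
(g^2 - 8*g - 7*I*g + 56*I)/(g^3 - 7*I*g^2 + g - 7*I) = (g - 8)/(g^2 + 1)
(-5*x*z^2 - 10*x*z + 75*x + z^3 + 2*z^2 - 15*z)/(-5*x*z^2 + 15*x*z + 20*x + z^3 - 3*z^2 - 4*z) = (z^2 + 2*z - 15)/(z^2 - 3*z - 4)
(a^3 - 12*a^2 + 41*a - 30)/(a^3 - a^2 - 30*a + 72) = (a^3 - 12*a^2 + 41*a - 30)/(a^3 - a^2 - 30*a + 72)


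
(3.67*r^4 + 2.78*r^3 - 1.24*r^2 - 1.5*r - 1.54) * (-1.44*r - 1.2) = -5.2848*r^5 - 8.4072*r^4 - 1.5504*r^3 + 3.648*r^2 + 4.0176*r + 1.848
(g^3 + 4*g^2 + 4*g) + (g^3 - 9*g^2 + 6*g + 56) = 2*g^3 - 5*g^2 + 10*g + 56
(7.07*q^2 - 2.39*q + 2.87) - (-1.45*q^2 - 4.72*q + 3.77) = 8.52*q^2 + 2.33*q - 0.9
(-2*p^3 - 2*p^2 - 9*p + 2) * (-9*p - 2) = 18*p^4 + 22*p^3 + 85*p^2 - 4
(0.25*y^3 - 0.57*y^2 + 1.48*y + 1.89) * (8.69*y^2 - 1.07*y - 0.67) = 2.1725*y^5 - 5.2208*y^4 + 13.3036*y^3 + 15.2224*y^2 - 3.0139*y - 1.2663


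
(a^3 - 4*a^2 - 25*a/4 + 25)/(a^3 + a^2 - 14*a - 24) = (a^2 - 25/4)/(a^2 + 5*a + 6)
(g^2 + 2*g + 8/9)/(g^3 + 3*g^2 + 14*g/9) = (3*g + 4)/(g*(3*g + 7))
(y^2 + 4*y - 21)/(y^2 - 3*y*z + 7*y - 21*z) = (y - 3)/(y - 3*z)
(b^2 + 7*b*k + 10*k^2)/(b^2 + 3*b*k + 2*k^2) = (b + 5*k)/(b + k)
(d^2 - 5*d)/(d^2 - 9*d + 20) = d/(d - 4)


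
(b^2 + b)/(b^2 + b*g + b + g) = b/(b + g)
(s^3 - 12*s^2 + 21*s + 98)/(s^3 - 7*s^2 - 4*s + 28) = (s - 7)/(s - 2)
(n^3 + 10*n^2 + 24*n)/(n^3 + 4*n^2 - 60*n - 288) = n*(n + 4)/(n^2 - 2*n - 48)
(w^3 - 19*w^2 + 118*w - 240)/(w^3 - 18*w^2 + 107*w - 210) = (w - 8)/(w - 7)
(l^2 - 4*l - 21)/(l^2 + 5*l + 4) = (l^2 - 4*l - 21)/(l^2 + 5*l + 4)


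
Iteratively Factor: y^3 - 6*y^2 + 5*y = (y - 1)*(y^2 - 5*y) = (y - 5)*(y - 1)*(y)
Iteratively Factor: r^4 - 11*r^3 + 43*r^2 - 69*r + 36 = (r - 3)*(r^3 - 8*r^2 + 19*r - 12) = (r - 3)^2*(r^2 - 5*r + 4) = (r - 4)*(r - 3)^2*(r - 1)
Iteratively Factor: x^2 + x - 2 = (x - 1)*(x + 2)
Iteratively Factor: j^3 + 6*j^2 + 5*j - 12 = (j + 3)*(j^2 + 3*j - 4) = (j - 1)*(j + 3)*(j + 4)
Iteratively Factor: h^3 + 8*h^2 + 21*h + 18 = (h + 2)*(h^2 + 6*h + 9) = (h + 2)*(h + 3)*(h + 3)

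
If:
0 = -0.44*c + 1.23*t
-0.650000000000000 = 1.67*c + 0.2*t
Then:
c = -0.37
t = -0.13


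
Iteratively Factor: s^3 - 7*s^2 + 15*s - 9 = (s - 3)*(s^2 - 4*s + 3) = (s - 3)*(s - 1)*(s - 3)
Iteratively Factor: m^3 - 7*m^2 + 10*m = (m - 2)*(m^2 - 5*m) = m*(m - 2)*(m - 5)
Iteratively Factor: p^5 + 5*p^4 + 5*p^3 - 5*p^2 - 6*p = (p + 3)*(p^4 + 2*p^3 - p^2 - 2*p) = p*(p + 3)*(p^3 + 2*p^2 - p - 2) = p*(p - 1)*(p + 3)*(p^2 + 3*p + 2) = p*(p - 1)*(p + 1)*(p + 3)*(p + 2)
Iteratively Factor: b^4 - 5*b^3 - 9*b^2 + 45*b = (b - 5)*(b^3 - 9*b) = (b - 5)*(b - 3)*(b^2 + 3*b) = (b - 5)*(b - 3)*(b + 3)*(b)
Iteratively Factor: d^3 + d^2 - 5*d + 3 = (d + 3)*(d^2 - 2*d + 1) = (d - 1)*(d + 3)*(d - 1)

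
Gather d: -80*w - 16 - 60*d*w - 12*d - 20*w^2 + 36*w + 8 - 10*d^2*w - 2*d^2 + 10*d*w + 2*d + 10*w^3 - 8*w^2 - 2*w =d^2*(-10*w - 2) + d*(-50*w - 10) + 10*w^3 - 28*w^2 - 46*w - 8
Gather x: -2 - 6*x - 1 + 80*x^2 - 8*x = 80*x^2 - 14*x - 3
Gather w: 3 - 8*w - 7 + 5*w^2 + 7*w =5*w^2 - w - 4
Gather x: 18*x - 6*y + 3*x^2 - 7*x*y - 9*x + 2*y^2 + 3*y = 3*x^2 + x*(9 - 7*y) + 2*y^2 - 3*y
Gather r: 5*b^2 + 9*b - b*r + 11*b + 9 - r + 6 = 5*b^2 + 20*b + r*(-b - 1) + 15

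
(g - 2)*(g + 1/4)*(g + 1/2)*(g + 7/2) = g^4 + 9*g^3/4 - 23*g^2/4 - 81*g/16 - 7/8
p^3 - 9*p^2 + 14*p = p*(p - 7)*(p - 2)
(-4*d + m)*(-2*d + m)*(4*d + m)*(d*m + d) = 32*d^4*m + 32*d^4 - 16*d^3*m^2 - 16*d^3*m - 2*d^2*m^3 - 2*d^2*m^2 + d*m^4 + d*m^3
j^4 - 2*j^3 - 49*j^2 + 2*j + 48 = (j - 8)*(j - 1)*(j + 1)*(j + 6)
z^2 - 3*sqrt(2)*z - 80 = (z - 8*sqrt(2))*(z + 5*sqrt(2))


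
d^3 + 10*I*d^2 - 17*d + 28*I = (d - I)*(d + 4*I)*(d + 7*I)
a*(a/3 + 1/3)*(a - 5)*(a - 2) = a^4/3 - 2*a^3 + a^2 + 10*a/3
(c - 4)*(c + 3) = c^2 - c - 12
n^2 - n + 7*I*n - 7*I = (n - 1)*(n + 7*I)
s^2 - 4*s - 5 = (s - 5)*(s + 1)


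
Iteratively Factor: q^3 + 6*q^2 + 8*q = (q)*(q^2 + 6*q + 8) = q*(q + 2)*(q + 4)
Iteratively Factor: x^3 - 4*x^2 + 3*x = (x - 1)*(x^2 - 3*x) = (x - 3)*(x - 1)*(x)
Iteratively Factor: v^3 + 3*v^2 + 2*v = (v + 1)*(v^2 + 2*v) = v*(v + 1)*(v + 2)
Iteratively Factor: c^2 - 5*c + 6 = (c - 2)*(c - 3)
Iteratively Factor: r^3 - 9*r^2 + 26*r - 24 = (r - 4)*(r^2 - 5*r + 6) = (r - 4)*(r - 2)*(r - 3)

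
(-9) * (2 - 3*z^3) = 27*z^3 - 18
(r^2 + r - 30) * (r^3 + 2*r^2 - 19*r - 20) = r^5 + 3*r^4 - 47*r^3 - 99*r^2 + 550*r + 600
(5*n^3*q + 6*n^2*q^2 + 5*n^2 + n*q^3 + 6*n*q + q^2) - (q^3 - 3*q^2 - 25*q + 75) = 5*n^3*q + 6*n^2*q^2 + 5*n^2 + n*q^3 + 6*n*q - q^3 + 4*q^2 + 25*q - 75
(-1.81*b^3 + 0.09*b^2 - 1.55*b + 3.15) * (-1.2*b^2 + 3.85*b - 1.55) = 2.172*b^5 - 7.0765*b^4 + 5.012*b^3 - 9.887*b^2 + 14.53*b - 4.8825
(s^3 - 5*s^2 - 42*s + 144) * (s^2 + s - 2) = s^5 - 4*s^4 - 49*s^3 + 112*s^2 + 228*s - 288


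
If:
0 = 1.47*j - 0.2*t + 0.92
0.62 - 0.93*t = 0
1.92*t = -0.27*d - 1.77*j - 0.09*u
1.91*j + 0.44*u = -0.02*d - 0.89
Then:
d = -1.35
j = -0.54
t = 0.67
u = 0.36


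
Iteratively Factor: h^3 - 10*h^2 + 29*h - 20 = (h - 4)*(h^2 - 6*h + 5) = (h - 4)*(h - 1)*(h - 5)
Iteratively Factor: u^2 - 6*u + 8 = (u - 4)*(u - 2)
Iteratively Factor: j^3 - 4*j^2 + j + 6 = (j - 2)*(j^2 - 2*j - 3) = (j - 2)*(j + 1)*(j - 3)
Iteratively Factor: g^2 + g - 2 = (g + 2)*(g - 1)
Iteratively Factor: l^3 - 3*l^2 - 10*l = (l + 2)*(l^2 - 5*l) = l*(l + 2)*(l - 5)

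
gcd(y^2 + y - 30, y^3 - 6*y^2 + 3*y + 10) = y - 5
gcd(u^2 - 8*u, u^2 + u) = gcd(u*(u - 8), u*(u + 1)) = u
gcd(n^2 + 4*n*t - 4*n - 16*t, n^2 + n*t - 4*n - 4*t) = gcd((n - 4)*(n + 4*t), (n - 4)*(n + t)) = n - 4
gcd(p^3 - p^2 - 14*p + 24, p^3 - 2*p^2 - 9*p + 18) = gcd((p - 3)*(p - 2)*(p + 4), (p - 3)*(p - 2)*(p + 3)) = p^2 - 5*p + 6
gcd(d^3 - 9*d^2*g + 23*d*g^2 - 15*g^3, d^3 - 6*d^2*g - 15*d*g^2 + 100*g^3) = d - 5*g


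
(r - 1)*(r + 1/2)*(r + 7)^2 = r^4 + 27*r^3/2 + 83*r^2/2 - 63*r/2 - 49/2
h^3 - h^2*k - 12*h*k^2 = h*(h - 4*k)*(h + 3*k)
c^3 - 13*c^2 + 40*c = c*(c - 8)*(c - 5)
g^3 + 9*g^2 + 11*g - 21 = (g - 1)*(g + 3)*(g + 7)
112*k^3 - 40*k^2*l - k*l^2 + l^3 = (-4*k + l)^2*(7*k + l)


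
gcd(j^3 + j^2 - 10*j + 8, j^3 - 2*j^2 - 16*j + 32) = j^2 + 2*j - 8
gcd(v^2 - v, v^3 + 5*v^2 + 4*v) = v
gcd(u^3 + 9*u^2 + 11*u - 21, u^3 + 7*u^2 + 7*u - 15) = u^2 + 2*u - 3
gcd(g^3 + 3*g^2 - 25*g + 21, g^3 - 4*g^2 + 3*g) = g^2 - 4*g + 3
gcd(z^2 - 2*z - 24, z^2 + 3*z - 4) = z + 4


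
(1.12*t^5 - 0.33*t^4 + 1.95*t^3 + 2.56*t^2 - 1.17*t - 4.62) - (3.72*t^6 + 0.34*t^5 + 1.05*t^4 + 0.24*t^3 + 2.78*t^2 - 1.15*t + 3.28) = -3.72*t^6 + 0.78*t^5 - 1.38*t^4 + 1.71*t^3 - 0.22*t^2 - 0.02*t - 7.9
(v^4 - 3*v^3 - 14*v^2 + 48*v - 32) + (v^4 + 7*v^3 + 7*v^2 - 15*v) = 2*v^4 + 4*v^3 - 7*v^2 + 33*v - 32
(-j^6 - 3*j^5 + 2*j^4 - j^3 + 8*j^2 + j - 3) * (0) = 0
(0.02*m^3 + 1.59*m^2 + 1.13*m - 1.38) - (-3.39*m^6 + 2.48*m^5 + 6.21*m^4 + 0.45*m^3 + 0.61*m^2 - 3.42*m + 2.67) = 3.39*m^6 - 2.48*m^5 - 6.21*m^4 - 0.43*m^3 + 0.98*m^2 + 4.55*m - 4.05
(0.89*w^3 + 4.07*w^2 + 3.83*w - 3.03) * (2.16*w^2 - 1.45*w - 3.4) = 1.9224*w^5 + 7.5007*w^4 - 0.6547*w^3 - 25.9363*w^2 - 8.6285*w + 10.302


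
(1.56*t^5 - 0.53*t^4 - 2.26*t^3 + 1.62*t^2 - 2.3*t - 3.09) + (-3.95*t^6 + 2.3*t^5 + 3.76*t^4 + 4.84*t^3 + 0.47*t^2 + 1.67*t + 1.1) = -3.95*t^6 + 3.86*t^5 + 3.23*t^4 + 2.58*t^3 + 2.09*t^2 - 0.63*t - 1.99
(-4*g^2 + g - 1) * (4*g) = -16*g^3 + 4*g^2 - 4*g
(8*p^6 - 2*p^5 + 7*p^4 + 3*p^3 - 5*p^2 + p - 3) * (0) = 0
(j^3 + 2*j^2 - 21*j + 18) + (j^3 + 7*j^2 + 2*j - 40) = 2*j^3 + 9*j^2 - 19*j - 22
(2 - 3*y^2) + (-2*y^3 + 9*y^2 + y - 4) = -2*y^3 + 6*y^2 + y - 2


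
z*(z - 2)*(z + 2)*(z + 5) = z^4 + 5*z^3 - 4*z^2 - 20*z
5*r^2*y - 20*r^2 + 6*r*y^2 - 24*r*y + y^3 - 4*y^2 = (r + y)*(5*r + y)*(y - 4)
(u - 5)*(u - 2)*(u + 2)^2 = u^4 - 3*u^3 - 14*u^2 + 12*u + 40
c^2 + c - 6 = (c - 2)*(c + 3)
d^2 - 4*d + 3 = (d - 3)*(d - 1)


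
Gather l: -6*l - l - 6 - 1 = -7*l - 7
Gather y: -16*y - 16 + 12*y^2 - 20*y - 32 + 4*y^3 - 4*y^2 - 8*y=4*y^3 + 8*y^2 - 44*y - 48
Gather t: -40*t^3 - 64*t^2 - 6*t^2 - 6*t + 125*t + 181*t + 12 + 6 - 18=-40*t^3 - 70*t^2 + 300*t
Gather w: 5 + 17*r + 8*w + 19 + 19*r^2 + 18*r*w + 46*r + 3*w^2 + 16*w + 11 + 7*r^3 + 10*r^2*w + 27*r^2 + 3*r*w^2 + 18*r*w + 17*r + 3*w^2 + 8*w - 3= 7*r^3 + 46*r^2 + 80*r + w^2*(3*r + 6) + w*(10*r^2 + 36*r + 32) + 32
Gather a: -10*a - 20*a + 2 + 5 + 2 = 9 - 30*a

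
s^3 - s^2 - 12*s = s*(s - 4)*(s + 3)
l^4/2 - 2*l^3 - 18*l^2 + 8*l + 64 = (l/2 + 1)*(l - 8)*(l - 2)*(l + 4)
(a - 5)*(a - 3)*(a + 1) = a^3 - 7*a^2 + 7*a + 15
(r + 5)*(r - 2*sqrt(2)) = r^2 - 2*sqrt(2)*r + 5*r - 10*sqrt(2)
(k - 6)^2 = k^2 - 12*k + 36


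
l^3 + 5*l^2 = l^2*(l + 5)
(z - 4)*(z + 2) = z^2 - 2*z - 8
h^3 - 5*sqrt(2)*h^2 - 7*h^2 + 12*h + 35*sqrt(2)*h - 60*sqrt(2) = (h - 4)*(h - 3)*(h - 5*sqrt(2))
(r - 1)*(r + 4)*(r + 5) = r^3 + 8*r^2 + 11*r - 20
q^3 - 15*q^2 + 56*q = q*(q - 8)*(q - 7)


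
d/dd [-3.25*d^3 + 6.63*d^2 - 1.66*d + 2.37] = -9.75*d^2 + 13.26*d - 1.66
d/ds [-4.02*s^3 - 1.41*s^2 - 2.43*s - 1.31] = -12.06*s^2 - 2.82*s - 2.43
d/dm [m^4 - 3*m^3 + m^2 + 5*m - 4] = 4*m^3 - 9*m^2 + 2*m + 5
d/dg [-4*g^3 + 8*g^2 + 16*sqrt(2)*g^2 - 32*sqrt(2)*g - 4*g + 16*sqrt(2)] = -12*g^2 + 16*g + 32*sqrt(2)*g - 32*sqrt(2) - 4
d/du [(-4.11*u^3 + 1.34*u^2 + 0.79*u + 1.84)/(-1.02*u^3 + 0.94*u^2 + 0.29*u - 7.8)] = (1.77635683940025e-15*u^5 - 2.4966*u^4 - 0.7722*u^3 + 101.4504*u^2 - 24.3632*u - 6.6956)/(1.0404*u^6 - 1.9176*u^5 + 0.292*u^4 + 16.4572*u^3 - 14.5799*u^2 - 4.524*u + 60.84)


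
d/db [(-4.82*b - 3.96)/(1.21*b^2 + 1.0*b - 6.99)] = (5.8322*b^2 + 9.5832*b + 37.6518)/(1.4641*b^4 + 2.42*b^3 - 15.9158*b^2 - 13.98*b + 48.8601)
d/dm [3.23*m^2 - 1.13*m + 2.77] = 6.46*m - 1.13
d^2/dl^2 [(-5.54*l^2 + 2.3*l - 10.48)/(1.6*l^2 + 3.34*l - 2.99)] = (2.8421709430404e-14*l^4 + 70.98752*l^3 - 319.99296*l^2 - 270.01152*l - 387.211964)/(4.096*l^6 + 25.6512*l^5 + 30.58368*l^4 - 58.611656*l^3 - 57.153252*l^2 + 89.579802*l - 26.730899)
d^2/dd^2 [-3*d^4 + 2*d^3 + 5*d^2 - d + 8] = -36*d^2 + 12*d + 10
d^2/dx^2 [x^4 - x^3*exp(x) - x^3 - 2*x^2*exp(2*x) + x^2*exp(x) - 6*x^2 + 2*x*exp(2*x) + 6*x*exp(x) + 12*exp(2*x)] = -x^3*exp(x) - 8*x^2*exp(2*x) - 5*x^2*exp(x) + 12*x^2 - 8*x*exp(2*x) + 4*x*exp(x) - 6*x + 52*exp(2*x) + 14*exp(x) - 12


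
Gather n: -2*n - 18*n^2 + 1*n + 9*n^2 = -9*n^2 - n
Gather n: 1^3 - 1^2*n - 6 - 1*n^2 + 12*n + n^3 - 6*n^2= n^3 - 7*n^2 + 11*n - 5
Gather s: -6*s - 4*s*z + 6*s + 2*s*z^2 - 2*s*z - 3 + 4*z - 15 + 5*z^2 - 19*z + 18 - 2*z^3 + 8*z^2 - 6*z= s*(2*z^2 - 6*z) - 2*z^3 + 13*z^2 - 21*z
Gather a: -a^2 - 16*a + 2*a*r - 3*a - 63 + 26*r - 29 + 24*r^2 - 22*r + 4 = -a^2 + a*(2*r - 19) + 24*r^2 + 4*r - 88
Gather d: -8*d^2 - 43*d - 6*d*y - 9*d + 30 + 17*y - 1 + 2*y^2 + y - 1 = -8*d^2 + d*(-6*y - 52) + 2*y^2 + 18*y + 28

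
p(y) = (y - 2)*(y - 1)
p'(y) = 2*y - 3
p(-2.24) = 13.74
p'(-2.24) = -7.48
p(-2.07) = 12.49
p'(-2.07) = -7.14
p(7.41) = 34.68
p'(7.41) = 11.82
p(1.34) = -0.22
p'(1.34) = -0.32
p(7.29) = 33.27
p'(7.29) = 11.58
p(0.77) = 0.28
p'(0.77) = -1.46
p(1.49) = -0.25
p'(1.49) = -0.02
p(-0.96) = 5.80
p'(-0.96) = -4.92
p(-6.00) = 56.00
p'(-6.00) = -15.00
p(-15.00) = 272.00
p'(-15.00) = -33.00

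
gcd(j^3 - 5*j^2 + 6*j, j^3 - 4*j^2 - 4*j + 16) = j - 2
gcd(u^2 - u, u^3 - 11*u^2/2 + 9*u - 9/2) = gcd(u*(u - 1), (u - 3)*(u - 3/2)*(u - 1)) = u - 1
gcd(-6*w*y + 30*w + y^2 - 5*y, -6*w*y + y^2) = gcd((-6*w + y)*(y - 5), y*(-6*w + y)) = -6*w + y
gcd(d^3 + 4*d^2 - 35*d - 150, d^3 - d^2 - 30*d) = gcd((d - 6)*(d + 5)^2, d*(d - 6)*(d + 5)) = d^2 - d - 30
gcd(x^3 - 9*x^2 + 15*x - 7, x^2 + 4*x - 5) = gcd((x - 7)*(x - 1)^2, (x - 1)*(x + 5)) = x - 1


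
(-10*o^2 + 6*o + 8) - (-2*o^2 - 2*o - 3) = -8*o^2 + 8*o + 11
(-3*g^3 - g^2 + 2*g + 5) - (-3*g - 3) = -3*g^3 - g^2 + 5*g + 8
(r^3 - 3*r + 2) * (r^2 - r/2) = r^5 - r^4/2 - 3*r^3 + 7*r^2/2 - r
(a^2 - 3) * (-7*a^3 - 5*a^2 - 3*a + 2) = -7*a^5 - 5*a^4 + 18*a^3 + 17*a^2 + 9*a - 6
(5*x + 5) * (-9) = -45*x - 45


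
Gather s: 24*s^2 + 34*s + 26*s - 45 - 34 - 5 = 24*s^2 + 60*s - 84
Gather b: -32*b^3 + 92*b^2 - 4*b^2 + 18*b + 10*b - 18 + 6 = -32*b^3 + 88*b^2 + 28*b - 12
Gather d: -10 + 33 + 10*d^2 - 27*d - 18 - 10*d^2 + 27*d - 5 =0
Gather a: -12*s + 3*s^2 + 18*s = 3*s^2 + 6*s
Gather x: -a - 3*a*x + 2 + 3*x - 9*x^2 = -a - 9*x^2 + x*(3 - 3*a) + 2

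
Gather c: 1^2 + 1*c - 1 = c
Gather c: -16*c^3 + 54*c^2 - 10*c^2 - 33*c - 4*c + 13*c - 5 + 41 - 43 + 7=-16*c^3 + 44*c^2 - 24*c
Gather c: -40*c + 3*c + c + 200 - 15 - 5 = 180 - 36*c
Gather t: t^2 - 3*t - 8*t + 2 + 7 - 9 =t^2 - 11*t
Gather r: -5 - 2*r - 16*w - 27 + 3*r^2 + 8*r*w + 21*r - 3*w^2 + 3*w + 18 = 3*r^2 + r*(8*w + 19) - 3*w^2 - 13*w - 14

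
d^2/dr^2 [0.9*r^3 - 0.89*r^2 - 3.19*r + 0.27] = 5.4*r - 1.78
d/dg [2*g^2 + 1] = 4*g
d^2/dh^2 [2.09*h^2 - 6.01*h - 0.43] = 4.18000000000000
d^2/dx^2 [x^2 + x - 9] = 2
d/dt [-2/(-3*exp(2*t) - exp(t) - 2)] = (-12*exp(t) - 2)*exp(t)/(3*exp(2*t) + exp(t) + 2)^2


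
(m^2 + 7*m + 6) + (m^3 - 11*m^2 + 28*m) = m^3 - 10*m^2 + 35*m + 6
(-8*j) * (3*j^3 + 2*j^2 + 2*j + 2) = -24*j^4 - 16*j^3 - 16*j^2 - 16*j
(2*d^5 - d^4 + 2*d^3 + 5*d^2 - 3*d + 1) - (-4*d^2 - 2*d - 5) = 2*d^5 - d^4 + 2*d^3 + 9*d^2 - d + 6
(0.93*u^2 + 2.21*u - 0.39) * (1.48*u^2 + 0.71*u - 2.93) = 1.3764*u^4 + 3.9311*u^3 - 1.733*u^2 - 6.7522*u + 1.1427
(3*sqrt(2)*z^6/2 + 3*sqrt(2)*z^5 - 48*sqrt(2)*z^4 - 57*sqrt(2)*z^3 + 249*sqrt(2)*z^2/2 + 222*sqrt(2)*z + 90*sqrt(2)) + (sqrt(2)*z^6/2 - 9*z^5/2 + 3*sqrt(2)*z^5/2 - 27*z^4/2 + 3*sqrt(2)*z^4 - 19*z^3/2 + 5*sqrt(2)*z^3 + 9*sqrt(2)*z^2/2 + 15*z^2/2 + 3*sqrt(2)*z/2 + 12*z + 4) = 2*sqrt(2)*z^6 - 9*z^5/2 + 9*sqrt(2)*z^5/2 - 45*sqrt(2)*z^4 - 27*z^4/2 - 52*sqrt(2)*z^3 - 19*z^3/2 + 15*z^2/2 + 129*sqrt(2)*z^2 + 12*z + 447*sqrt(2)*z/2 + 4 + 90*sqrt(2)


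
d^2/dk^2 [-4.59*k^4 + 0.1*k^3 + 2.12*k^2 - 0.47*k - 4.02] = -55.08*k^2 + 0.6*k + 4.24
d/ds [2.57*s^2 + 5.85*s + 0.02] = 5.14*s + 5.85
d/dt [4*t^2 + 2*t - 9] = 8*t + 2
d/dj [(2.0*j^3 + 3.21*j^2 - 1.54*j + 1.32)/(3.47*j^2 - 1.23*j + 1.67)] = (6.94*j^4 - 4.92*j^3 + 11.4155*j^2 + 1.5606*j - 0.9482)/(12.0409*j^4 - 8.5362*j^3 + 13.1027*j^2 - 4.1082*j + 2.7889)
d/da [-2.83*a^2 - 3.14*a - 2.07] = -5.66*a - 3.14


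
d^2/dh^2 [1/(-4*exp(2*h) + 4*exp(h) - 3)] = 4*(-8*(2*exp(h) - 1)^2*exp(h) + (4*exp(h) - 1)*(4*exp(2*h) - 4*exp(h) + 3))*exp(h)/(4*exp(2*h) - 4*exp(h) + 3)^3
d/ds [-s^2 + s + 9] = 1 - 2*s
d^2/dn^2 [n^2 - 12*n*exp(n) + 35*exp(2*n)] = -12*n*exp(n) + 140*exp(2*n) - 24*exp(n) + 2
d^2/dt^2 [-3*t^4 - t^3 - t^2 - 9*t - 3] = -36*t^2 - 6*t - 2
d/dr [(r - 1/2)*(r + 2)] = 2*r + 3/2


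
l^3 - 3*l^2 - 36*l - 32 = (l - 8)*(l + 1)*(l + 4)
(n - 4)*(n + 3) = n^2 - n - 12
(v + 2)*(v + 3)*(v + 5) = v^3 + 10*v^2 + 31*v + 30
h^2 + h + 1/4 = (h + 1/2)^2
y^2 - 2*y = y*(y - 2)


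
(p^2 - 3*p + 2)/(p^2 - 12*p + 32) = (p^2 - 3*p + 2)/(p^2 - 12*p + 32)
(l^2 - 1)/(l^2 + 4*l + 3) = (l - 1)/(l + 3)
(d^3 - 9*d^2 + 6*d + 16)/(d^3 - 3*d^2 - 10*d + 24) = (d^2 - 7*d - 8)/(d^2 - d - 12)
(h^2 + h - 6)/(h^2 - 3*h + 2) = (h + 3)/(h - 1)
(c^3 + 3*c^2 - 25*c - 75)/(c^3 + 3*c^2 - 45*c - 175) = (c^2 - 2*c - 15)/(c^2 - 2*c - 35)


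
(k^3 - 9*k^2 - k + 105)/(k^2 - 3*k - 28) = (k^2 - 2*k - 15)/(k + 4)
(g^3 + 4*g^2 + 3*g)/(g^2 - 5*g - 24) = g*(g + 1)/(g - 8)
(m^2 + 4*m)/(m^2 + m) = (m + 4)/(m + 1)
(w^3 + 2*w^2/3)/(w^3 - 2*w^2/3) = (3*w + 2)/(3*w - 2)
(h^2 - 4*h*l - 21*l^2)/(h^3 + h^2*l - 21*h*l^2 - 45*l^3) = (h - 7*l)/(h^2 - 2*h*l - 15*l^2)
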